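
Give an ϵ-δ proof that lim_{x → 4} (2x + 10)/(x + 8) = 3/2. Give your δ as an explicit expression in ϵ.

δ = min(6, 12ϵ)

Suppose ϵ > 0. We want δ > 0 with 0 < |x − 4| < δ ⇒ |(2x + 10)/(x + 8) − (3/2)| < ϵ.
Combining over a common denominator, (2x + 10)/(x + 8) − (3/2) = [(2x + 10)·12 − 18·(x + 8)] / [12·(x + 8)] = 6(x − 4) / (12(x + 8)).
So |(2x + 10)/(x + 8) − (3/2)| = 6|x − 4| / (12·|x + 8|).
Require δ ≤ 6, so |x + 8| ≥ |12| − |x − 4| > 12 − 6 = 6.
Hence |(2x + 10)/(x + 8) − (3/2)| < 6|x − 4|/(12·6) = (1/12)|x − 4|, which is < ϵ once |x − 4| < 12ϵ.
Take δ = min(6, 12ϵ). Then 0 < |x − 4| < δ forces both bounds, so |(2x + 10)/(x + 8) − (3/2)| < ϵ.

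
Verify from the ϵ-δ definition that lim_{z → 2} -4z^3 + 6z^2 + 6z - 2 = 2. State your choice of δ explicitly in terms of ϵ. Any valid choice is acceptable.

δ = min(2, ϵ/74)

Let ϵ > 0. We want δ > 0 such that 0 < |z − 2| < δ implies |(-4z^3 + 6z^2 + 6z - 2) − 2| < ϵ.
(-4z^3 + 6z^2 + 6z - 2) − 2 = -4z^3 + 6z^2 + 6z - 4 = (z − 2)(-4z^2 - 2z + 2).
So |(-4z^3 + 6z^2 + 6z - 2) − 2| = |z − 2|·|-4z^2 - 2z + 2|.
Require δ ≤ 2. Then |z − 2| < 2 gives |z| < 4, and by the triangle inequality |-4z^2 - 2z + 2| ≤ 4·4^2 + 2·4 + 2 = 74.
Hence |(-4z^3 + 6z^2 + 6z - 2) − 2| ≤ 74|z − 2| < ϵ provided |z − 2| < ϵ/74.
Choosing δ = min(2, ϵ/74) ensures both conditions, hence |(-4z^3 + 6z^2 + 6z - 2) − 2| < ϵ.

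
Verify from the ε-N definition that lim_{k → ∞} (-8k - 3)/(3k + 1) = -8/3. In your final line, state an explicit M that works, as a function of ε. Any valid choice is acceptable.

M = (1/9)/ε

Fix ε > 0. For k ≥ 1, |(-8k - 3)/(3k + 1) + 8/3| = |-1|/(3(3k + 1)) = 1/(3(3k + 1)).
Since 3k + 1 ≥ 3k for k ≥ 1, this is ≤ 1/(3·3k) = (1/9)/k.
So |(-8k - 3)/(3k + 1) + 8/3| < ε whenever k > (1/9)/ε.
Take M = (1/9)/ε. If k > M then |(-8k - 3)/(3k + 1) + 8/3| ≤ (1/9)/k < ε.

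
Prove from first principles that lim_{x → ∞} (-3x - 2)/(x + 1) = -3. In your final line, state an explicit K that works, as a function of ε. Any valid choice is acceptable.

K = 1/ε

Let ε > 0. We seek K > 0 such that x > K implies |(-3x - 2)/(x + 1) + 3| < ε.
(-3x - 2)/(x + 1) + 3 = ((-3x - 2) − (-3)(x + 1)) / ((x + 1)) = 1/((x + 1)).
For x > 0 we have x + 1 > x, so |(-3x - 2)/(x + 1) + 3| = 1/((x + 1)) < 1/(x) = 1/x.
Thus |(-3x - 2)/(x + 1) + 3| < ε whenever x > 1/ε.
Take K = 1/ε. If x > K then |(-3x - 2)/(x + 1) + 3| < 1/x < ε.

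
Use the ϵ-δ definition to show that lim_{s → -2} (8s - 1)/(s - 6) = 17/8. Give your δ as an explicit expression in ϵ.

δ = min(4, (32/47)ϵ)

Fix ϵ > 0. We want δ > 0 with 0 < |s + 2| < δ ⇒ |(8s - 1)/(s - 6) − (17/8)| < ϵ.
Combining over a common denominator, (8s - 1)/(s - 6) − (17/8) = [(8s - 1)·(-8) − (-17)·(s - 6)] / [(-8)·(s - 6)] = -47(s + 2) / ((-8)(s - 6)).
So |(8s - 1)/(s - 6) − (17/8)| = 47|s + 2| / (8·|s − 6|).
Restrict δ ≤ 4. Then |s + 2| < 4 gives |s − 6| = |(s + 2) + (-8)| ≥ 8 − 4 = 4.
Hence |(8s - 1)/(s - 6) − (17/8)| < 47|s + 2|/(8·4) = (47/32)|s + 2|, which is < ϵ once |s + 2| < (32/47)ϵ.
Take δ = min(4, (32/47)ϵ). Then 0 < |s + 2| < δ forces both bounds, so |(8s - 1)/(s - 6) − (17/8)| < ϵ.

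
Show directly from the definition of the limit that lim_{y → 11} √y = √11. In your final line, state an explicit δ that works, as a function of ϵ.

Suppose ϵ > 0. We want δ > 0 such that 0 < |y − 11| < δ implies |√y − √11| < ϵ.
Rationalise: √y − √11 = (y − 11)/(√y + √11), so |√y − √11| = |y − 11|/(√y + √11).
Restrict δ ≤ 11 so that |y − 11| < 11 forces y > 0, and then √y + √11 > √11.
Hence |√y − √11| < |y − 11|/√11, which is < ϵ once |y − 11| < √11·ϵ.
Take δ = min(11, √11·ϵ). If 0 < |y − 11| < δ then y > 0 and |√y − √11| < |y − 11|/√11 < ϵ.

δ = min(11, √11·ϵ)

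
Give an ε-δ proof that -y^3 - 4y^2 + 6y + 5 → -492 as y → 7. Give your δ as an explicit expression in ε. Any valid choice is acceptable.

Suppose ε > 0. We want δ > 0 such that 0 < |y − 7| < δ implies |(-y^3 - 4y^2 + 6y + 5) + 492| < ε.
(-y^3 - 4y^2 + 6y + 5) + 492 = -y^3 - 4y^2 + 6y + 497 = (y − 7)(-y^2 - 11y - 71).
So |(-y^3 - 4y^2 + 6y + 5) + 492| = |y − 7|·|-y^2 - 11y - 71|.
Assume first that |y − 7| < 1, so |y| < 8. Then |-y^2 - 11y - 71| ≤ 8^2 + 11·8 + 71 = 223.
Hence |(-y^3 - 4y^2 + 6y + 5) + 492| ≤ 223|y − 7| < ε provided |y − 7| < ε/223.
Take δ = min(1, ε/223). Then 0 < |y − 7| < δ gives both |y − 7| < 1 and |y − 7| < ε/223, so |(-y^3 - 4y^2 + 6y + 5) + 492| < ε.

δ = min(1, ε/223)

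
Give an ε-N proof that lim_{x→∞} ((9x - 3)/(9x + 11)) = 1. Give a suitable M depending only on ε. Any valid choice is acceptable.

M = (14/9)/ε

Let ε > 0. We seek M > 0 such that x > M implies |(9x - 3)/(9x + 11) − 1| < ε.
(9x - 3)/(9x + 11) − 1 = (9(9x - 3) − 9(9x + 11)) / (9(9x + 11)) = -126/(9(9x + 11)).
For x > 0 we have 9x + 11 > 9x, so |(9x - 3)/(9x + 11) − 1| = 126/(9(9x + 11)) < 126/(9·9x) = (14/9)/x.
Thus |(9x - 3)/(9x + 11) − 1| < ε whenever x > (14/9)/ε.
Take M = (14/9)/ε. If x > M then |(9x - 3)/(9x + 11) − 1| < (14/9)/x < ε.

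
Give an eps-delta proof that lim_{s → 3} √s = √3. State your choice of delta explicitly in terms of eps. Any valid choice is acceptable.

Suppose eps > 0. We want delta > 0 such that 0 < |s − 3| < delta implies |√s − √3| < eps.
Rationalise: √s − √3 = (s − 3)/(√s + √3), so |√s − √3| = |s − 3|/(√s + √3).
Restrict delta ≤ 3 so that |s − 3| < 3 forces s > 0, and then √s + √3 > √3.
Hence |√s − √3| < |s − 3|/√3, which is < eps once |s − 3| < √3·eps.
Take delta = min(3, √3·eps). If 0 < |s − 3| < delta then s > 0 and |√s − √3| < |s − 3|/√3 < eps.

delta = min(3, √3·eps)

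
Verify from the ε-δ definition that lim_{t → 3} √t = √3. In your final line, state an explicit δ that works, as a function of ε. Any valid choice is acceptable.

δ = min(3, √3·ε)

Suppose ε > 0. We want δ > 0 such that 0 < |t − 3| < δ implies |√t − √3| < ε.
Multiplying by the conjugate, |√t − √3| = |t − 3|/(√t + √3).
Restrict δ ≤ 3 so that |t − 3| < 3 forces t > 0, and then √t + √3 > √3.
Hence |√t − √3| < |t − 3|/√3, which is < ε once |t − 3| < √3·ε.
Take δ = min(3, √3·ε). If 0 < |t − 3| < δ then t > 0 and |√t − √3| < |t − 3|/√3 < ε.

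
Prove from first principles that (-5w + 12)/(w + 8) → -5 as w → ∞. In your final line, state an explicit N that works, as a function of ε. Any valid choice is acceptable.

Let ε > 0 be given. We seek N > 0 such that w > N implies |(-5w + 12)/(w + 8) + 5| < ε.
(-5w + 12)/(w + 8) + 5 = ((-5w + 12) − (-5)(w + 8)) / ((w + 8)) = 52/((w + 8)).
For w > 0 we have w + 8 > w, so |(-5w + 12)/(w + 8) + 5| = 52/((w + 8)) < 52/(w) = 52/w.
Thus |(-5w + 12)/(w + 8) + 5| < ε whenever w > 52/ε.
Take N = 52/ε. If w > N then |(-5w + 12)/(w + 8) + 5| < 52/w < ε.

N = 52/ε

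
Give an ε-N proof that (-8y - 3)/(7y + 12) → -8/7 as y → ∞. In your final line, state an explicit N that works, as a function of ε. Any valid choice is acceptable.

N = (75/49)/ε

Fix ε > 0. We seek N > 0 such that y > N implies |(-8y - 3)/(7y + 12) + 8/7| < ε.
(-8y - 3)/(7y + 12) + 8/7 = (7(-8y - 3) − (-8)(7y + 12)) / (7(7y + 12)) = 75/(7(7y + 12)).
For y > 0 we have 7y + 12 > 7y, so |(-8y - 3)/(7y + 12) + 8/7| = 75/(7(7y + 12)) < 75/(7·7y) = (75/49)/y.
Thus |(-8y - 3)/(7y + 12) + 8/7| < ε whenever y > (75/49)/ε.
Take N = (75/49)/ε. If y > N then |(-8y - 3)/(7y + 12) + 8/7| < (75/49)/y < ε.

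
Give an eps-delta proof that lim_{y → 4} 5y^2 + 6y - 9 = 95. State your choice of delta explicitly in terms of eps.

delta = min(1, eps/51)

Suppose eps > 0. We want delta > 0 such that 0 < |y − 4| < delta implies |(5y^2 + 6y - 9) − 95| < eps.
(5y^2 + 6y - 9) − 95 = 5y^2 + 6y - 104 = (y − 4)(5y + 26).
So |(5y^2 + 6y - 9) − 95| = |y − 4|·|5y + 26|.
Require delta ≤ 1. Then |y − 4| < 1 gives |y| < 5, and by the triangle inequality |5y + 26| ≤ 5·5 + 26 = 51.
Hence |(5y^2 + 6y - 9) − 95| ≤ 51|y − 4| < eps provided |y − 4| < eps/51.
Choosing delta = min(1, eps/51) ensures both conditions, hence |(5y^2 + 6y - 9) − 95| < eps.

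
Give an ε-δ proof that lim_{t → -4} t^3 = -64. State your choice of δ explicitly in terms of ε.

δ = min(2, ε/76)

Let ε > 0 be given. We seek δ > 0 with 0 < |t + 4| < δ ⇒ |t^3 + 64| < ε.
Factor: t^3 + 64 = (t + 4)(t^2 - 4t + 16), so |t^3 + 64| = |t + 4|·|t^2 - 4t + 16|.
Restrict δ ≤ 2. Then |t + 4| < 2 gives |t| < 6, so by the triangle inequality |t^2 - 4t + 16| ≤ 6^2 + 4·6 + 16 = 76.
Hence |t^3 + 64| ≤ 76|t + 4|, which is < ε once |t + 4| < ε/76.
Take δ = min(2, ε/76). If 0 < |t + 4| < δ then both bounds hold and |t^3 + 64| ≤ 76|t + 4| < 76·(ε/76) = ε.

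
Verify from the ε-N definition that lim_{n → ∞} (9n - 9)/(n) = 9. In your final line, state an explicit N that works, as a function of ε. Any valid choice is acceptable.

Let ε > 0. For n ≥ 1, |(9n - 9)/(n) − 9| = |-9|/((n)) = 9/((n)).
Since n ≥ n for n ≥ 1, this is ≤ 9/(n) = 9/n.
So |(9n - 9)/(n) − 9| < ε whenever n > 9/ε.
Take N = 9/ε. If n > N then |(9n - 9)/(n) − 9| ≤ 9/n < ε.

N = 9/ε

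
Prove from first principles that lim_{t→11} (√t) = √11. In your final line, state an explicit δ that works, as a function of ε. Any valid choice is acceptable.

δ = min(11, √11·ε)

Fix ε > 0. We want δ > 0 such that 0 < |t − 11| < δ implies |√t − √11| < ε.
Multiplying by the conjugate, |√t − √11| = |t − 11|/(√t + √11).
Restrict δ ≤ 11 so that |t − 11| < 11 forces t > 0, and then √t + √11 > √11.
Hence |√t − √11| < |t − 11|/√11, which is < ε once |t − 11| < √11·ε.
Take δ = min(11, √11·ε). If 0 < |t − 11| < δ then t > 0 and |√t − √11| < |t − 11|/√11 < ε.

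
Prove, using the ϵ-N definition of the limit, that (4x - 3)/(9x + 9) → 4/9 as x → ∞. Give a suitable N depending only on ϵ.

Let ϵ > 0 be given. We seek N > 0 such that x > N implies |(4x - 3)/(9x + 9) − (4/9)| < ϵ.
(4x - 3)/(9x + 9) − (4/9) = (9(4x - 3) − 4(9x + 9)) / (9(9x + 9)) = -63/(9(9x + 9)).
For x > 0 we have 9x + 9 > 9x, so |(4x - 3)/(9x + 9) − (4/9)| = 63/(9(9x + 9)) < 63/(9·9x) = (7/9)/x.
Thus |(4x - 3)/(9x + 9) − (4/9)| < ϵ whenever x > (7/9)/ϵ.
Take N = (7/9)/ϵ. If x > N then |(4x - 3)/(9x + 9) − (4/9)| < (7/9)/x < ϵ.

N = (7/9)/ϵ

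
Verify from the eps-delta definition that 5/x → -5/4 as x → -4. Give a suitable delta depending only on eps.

delta = min(2, (8/5)eps)

Let eps > 0 be given. We seek delta > 0 such that 0 < |x + 4| < delta implies |5/x + 5/4| < eps.
|5/x + 5/4| = 5·|-4 − x|/(4·|x|) = 5|x + 4|/(4|x|).
Restrict delta ≤ 2. Then |x + 4| < 2 gives |x| > 2, so 4|x| > 8.
Then |5/x + 5/4| < 5|x + 4|/8, which is < eps when |x + 4| < (8/5)eps.
Take delta = min(2, (8/5)eps). Then 0 < |x + 4| < delta gives both |x + 4| < 2 and |x + 4| < (8/5)eps, so |5/x + 5/4| < eps.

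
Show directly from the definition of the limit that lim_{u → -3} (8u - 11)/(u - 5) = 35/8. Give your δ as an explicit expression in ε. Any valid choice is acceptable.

δ = min(4, (32/29)ε)

Let ε > 0. We want δ > 0 with 0 < |u + 3| < δ ⇒ |(8u - 11)/(u - 5) − (35/8)| < ε.
Combining over a common denominator, (8u - 11)/(u - 5) − (35/8) = [(8u - 11)·(-8) − (-35)·(u - 5)] / [(-8)·(u - 5)] = -29(u + 3) / ((-8)(u - 5)).
So |(8u - 11)/(u - 5) − (35/8)| = 29|u + 3| / (8·|u − 5|).
Require δ ≤ 4, so |u − 5| ≥ |-8| − |u + 3| > 8 − 4 = 4.
Hence |(8u - 11)/(u - 5) − (35/8)| < 29|u + 3|/(8·4) = (29/32)|u + 3|, which is < ε once |u + 3| < (32/29)ε.
Take δ = min(4, (32/29)ε). Then 0 < |u + 3| < δ forces both bounds, so |(8u - 11)/(u - 5) − (35/8)| < ε.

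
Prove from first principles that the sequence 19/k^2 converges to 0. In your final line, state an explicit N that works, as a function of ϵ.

N = (19/ϵ)^{1/2}

Fix ϵ > 0. For k ≥ 1, |19/k^2 − 0| = 19/k^2.
19/k^2 < ϵ ⇔ k^2 > 19/ϵ ⇔ k > (19/ϵ)^{1/2}.
Take N = (19/ϵ)^{1/2}. Then k > N implies 19/k^2 < ϵ.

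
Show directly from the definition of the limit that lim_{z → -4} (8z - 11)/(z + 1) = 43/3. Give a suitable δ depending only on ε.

Fix ε > 0. We want δ > 0 with 0 < |z + 4| < δ ⇒ |(8z - 11)/(z + 1) − (43/3)| < ε.
Combining over a common denominator, (8z - 11)/(z + 1) − (43/3) = [(8z - 11)·(-3) − (-43)·(z + 1)] / [(-3)·(z + 1)] = 19(z + 4) / ((-3)(z + 1)).
So |(8z - 11)/(z + 1) − (43/3)| = 19|z + 4| / (3·|z + 1|).
Require δ ≤ 3/2, so |z + 1| ≥ |-3| − |z + 4| > 3 − 3/2 = 3/2.
Hence |(8z - 11)/(z + 1) − (43/3)| < 19|z + 4|/(3·(3/2)) = (38/9)|z + 4|, which is < ε once |z + 4| < (9/38)ε.
Take δ = min(3/2, (9/38)ε). Then 0 < |z + 4| < δ forces both bounds, so |(8z - 11)/(z + 1) − (43/3)| < ε.

δ = min(3/2, (9/38)ε)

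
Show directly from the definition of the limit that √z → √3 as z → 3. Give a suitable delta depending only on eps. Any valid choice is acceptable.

Let eps > 0. We want delta > 0 such that 0 < |z − 3| < delta implies |√z − √3| < eps.
Multiplying by the conjugate, |√z − √3| = |z − 3|/(√z + √3).
Restrict delta ≤ 3 so that |z − 3| < 3 forces z > 0, and then √z + √3 > √3.
Hence |√z − √3| < |z − 3|/√3, which is < eps once |z − 3| < √3·eps.
Take delta = min(3, √3·eps). If 0 < |z − 3| < delta then z > 0 and |√z − √3| < |z − 3|/√3 < eps.

delta = min(3, √3·eps)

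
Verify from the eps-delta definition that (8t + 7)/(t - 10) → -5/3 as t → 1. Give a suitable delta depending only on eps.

Fix eps > 0. We want delta > 0 with 0 < |t − 1| < delta ⇒ |(8t + 7)/(t - 10) + 5/3| < eps.
Combining over a common denominator, (8t + 7)/(t - 10) + 5/3 = [(8t + 7)·(-9) − 15·(t - 10)] / [(-9)·(t - 10)] = -87(t − 1) / ((-9)(t - 10)).
So |(8t + 7)/(t - 10) + 5/3| = 87|t − 1| / (9·|t − 10|).
Restrict delta ≤ 9/2. Then |t − 1| < 9/2 gives |t − 10| = |(t − 1) + (-9)| ≥ 9 − 9/2 = 9/2.
Hence |(8t + 7)/(t - 10) + 5/3| < 87|t − 1|/(9·(9/2)) = (58/27)|t − 1|, which is < eps once |t − 1| < (27/58)eps.
Take delta = min(9/2, (27/58)eps). Then 0 < |t − 1| < delta forces both bounds, so |(8t + 7)/(t - 10) + 5/3| < eps.

delta = min(9/2, (27/58)eps)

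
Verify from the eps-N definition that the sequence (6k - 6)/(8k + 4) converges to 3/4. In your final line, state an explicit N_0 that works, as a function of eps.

Suppose eps > 0. For k ≥ 1, |(6k - 6)/(8k + 4) − (3/4)| = |-72|/(8(8k + 4)) = 72/(8(8k + 4)).
Since 8k + 4 ≥ 8k for k ≥ 1, this is ≤ 72/(8·8k) = (9/8)/k.
So |(6k - 6)/(8k + 4) − (3/4)| < eps whenever k > (9/8)/eps.
Take N_0 = (9/8)/eps. If k > N_0 then |(6k - 6)/(8k + 4) − (3/4)| ≤ (9/8)/k < eps.

N_0 = (9/8)/eps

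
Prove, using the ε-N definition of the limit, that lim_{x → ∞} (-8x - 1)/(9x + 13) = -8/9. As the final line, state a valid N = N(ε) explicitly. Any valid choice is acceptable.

N = (95/81)/ε

Let ε > 0. We seek N > 0 such that x > N implies |(-8x - 1)/(9x + 13) + 8/9| < ε.
(-8x - 1)/(9x + 13) + 8/9 = (9(-8x - 1) − (-8)(9x + 13)) / (9(9x + 13)) = 95/(9(9x + 13)).
For x > 0 we have 9x + 13 > 9x, so |(-8x - 1)/(9x + 13) + 8/9| = 95/(9(9x + 13)) < 95/(9·9x) = (95/81)/x.
Thus |(-8x - 1)/(9x + 13) + 8/9| < ε whenever x > (95/81)/ε.
Take N = (95/81)/ε. If x > N then |(-8x - 1)/(9x + 13) + 8/9| < (95/81)/x < ε.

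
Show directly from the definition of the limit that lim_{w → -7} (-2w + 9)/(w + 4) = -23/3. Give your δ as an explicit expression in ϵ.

δ = min(3/2, (9/34)ϵ)

Suppose ϵ > 0. We want δ > 0 with 0 < |w + 7| < δ ⇒ |(-2w + 9)/(w + 4) + 23/3| < ϵ.
Combining over a common denominator, (-2w + 9)/(w + 4) + 23/3 = [(-2w + 9)·(-3) − 23·(w + 4)] / [(-3)·(w + 4)] = -17(w + 7) / ((-3)(w + 4)).
So |(-2w + 9)/(w + 4) + 23/3| = 17|w + 7| / (3·|w + 4|).
Restrict δ ≤ 3/2. Then |w + 7| < 3/2 gives |w + 4| = |(w + 7) + (-3)| ≥ 3 − 3/2 = 3/2.
Hence |(-2w + 9)/(w + 4) + 23/3| < 17|w + 7|/(3·(3/2)) = (34/9)|w + 7|, which is < ϵ once |w + 7| < (9/34)ϵ.
Take δ = min(3/2, (9/34)ϵ). Then 0 < |w + 7| < δ forces both bounds, so |(-2w + 9)/(w + 4) + 23/3| < ϵ.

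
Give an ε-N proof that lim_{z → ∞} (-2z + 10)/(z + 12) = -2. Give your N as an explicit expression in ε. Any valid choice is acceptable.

N = 34/ε

Let ε > 0 be given. We seek N > 0 such that z > N implies |(-2z + 10)/(z + 12) + 2| < ε.
(-2z + 10)/(z + 12) + 2 = ((-2z + 10) − (-2)(z + 12)) / ((z + 12)) = 34/((z + 12)).
For z > 0 we have z + 12 > z, so |(-2z + 10)/(z + 12) + 2| = 34/((z + 12)) < 34/(z) = 34/z.
Thus |(-2z + 10)/(z + 12) + 2| < ε whenever z > 34/ε.
Take N = 34/ε. If z > N then |(-2z + 10)/(z + 12) + 2| < 34/z < ε.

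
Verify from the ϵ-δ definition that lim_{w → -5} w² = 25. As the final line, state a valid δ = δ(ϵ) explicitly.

Let ϵ > 0 be given. We seek δ > 0 with 0 < |w + 5| < δ ⇒ |w² − 25| < ϵ.
Factor: w² − 25 = (w + 5)(w - 5), so |w² − 25| = |w + 5|·|w - 5|.
Impose δ ≤ 1 so that |w| < 6; then |w - 5| ≤ 11.
Hence |w² − 25| ≤ 11|w + 5|, which is < ϵ once |w + 5| < ϵ/11.
Take δ = min(1, ϵ/11). If 0 < |w + 5| < δ then both bounds hold and |w² − 25| ≤ 11|w + 5| < 11·(ϵ/11) = ϵ.

δ = min(1, ϵ/11)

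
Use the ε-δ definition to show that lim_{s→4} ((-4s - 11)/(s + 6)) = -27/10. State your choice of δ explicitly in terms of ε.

Let ε > 0. We want δ > 0 with 0 < |s − 4| < δ ⇒ |(-4s - 11)/(s + 6) + 27/10| < ε.
Combining over a common denominator, (-4s - 11)/(s + 6) + 27/10 = [(-4s - 11)·10 − (-27)·(s + 6)] / [10·(s + 6)] = -13(s − 4) / (10(s + 6)).
So |(-4s - 11)/(s + 6) + 27/10| = 13|s − 4| / (10·|s + 6|).
Require δ ≤ 5, so |s + 6| ≥ |10| − |s − 4| > 10 − 5 = 5.
Hence |(-4s - 11)/(s + 6) + 27/10| < 13|s − 4|/(10·5) = (13/50)|s − 4|, which is < ε once |s − 4| < (50/13)ε.
Take δ = min(5, (50/13)ε). Then 0 < |s − 4| < δ forces both bounds, so |(-4s - 11)/(s + 6) + 27/10| < ε.

δ = min(5, (50/13)ε)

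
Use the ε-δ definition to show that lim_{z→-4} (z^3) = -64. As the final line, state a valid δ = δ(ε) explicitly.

Suppose ε > 0. We seek δ > 0 with 0 < |z + 4| < δ ⇒ |z^3 + 64| < ε.
Factor: z^3 + 64 = (z + 4)(z^2 - 4z + 16), so |z^3 + 64| = |z + 4|·|z^2 - 4z + 16|.
Impose δ ≤ 1 so that |z| < 5; then |z^2 - 4z + 16| ≤ 61.
Hence |z^3 + 64| ≤ 61|z + 4|, which is < ε once |z + 4| < ε/61.
Take δ = min(1, ε/61). If 0 < |z + 4| < δ then both bounds hold and |z^3 + 64| ≤ 61|z + 4| < 61·(ε/61) = ε.

δ = min(1, ε/61)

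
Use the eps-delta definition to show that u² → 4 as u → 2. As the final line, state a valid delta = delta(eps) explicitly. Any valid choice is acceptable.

delta = min(2, eps/6)

Let eps > 0. We seek delta > 0 with 0 < |u − 2| < delta ⇒ |u² − 4| < eps.
Factor: u² − 4 = (u − 2)(u + 2), so |u² − 4| = |u − 2|·|u + 2|.
Restrict delta ≤ 2. Then |u − 2| < 2 gives |u| < 4, so by the triangle inequality |u + 2| ≤ 4 + 2 = 6.
Hence |u² − 4| ≤ 6|u − 2|, which is < eps once |u − 2| < eps/6.
Take delta = min(2, eps/6). If 0 < |u − 2| < delta then both bounds hold and |u² − 4| ≤ 6|u − 2| < 6·(eps/6) = eps.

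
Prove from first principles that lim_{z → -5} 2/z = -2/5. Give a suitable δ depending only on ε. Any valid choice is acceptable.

δ = min(5/2, (25/4)ε)

Let ε > 0. We seek δ > 0 such that 0 < |z + 5| < δ implies |2/z + 2/5| < ε.
|2/z + 2/5| = 2·|-5 − z|/(5·|z|) = 2|z + 5|/(5|z|).
Restrict δ ≤ 5/2. Then |z + 5| < 5/2 gives |z| > 5/2, so 5|z| > 25/2.
Then |2/z + 2/5| < 2|z + 5|/(25/2), which is < ε when |z + 5| < (25/4)ε.
Take δ = min(5/2, (25/4)ε). Then 0 < |z + 5| < δ gives both |z + 5| < 5/2 and |z + 5| < (25/4)ε, so |2/z + 2/5| < ε.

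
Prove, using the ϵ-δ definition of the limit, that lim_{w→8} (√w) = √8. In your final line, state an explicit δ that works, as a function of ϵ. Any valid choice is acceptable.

δ = min(8, √8·ϵ)

Suppose ϵ > 0. We want δ > 0 such that 0 < |w − 8| < δ implies |√w − √8| < ϵ.
Rationalise: √w − √8 = (w − 8)/(√w + √8), so |√w − √8| = |w − 8|/(√w + √8).
Restrict δ ≤ 8 so that |w − 8| < 8 forces w > 0, and then √w + √8 > √8.
Hence |√w − √8| < |w − 8|/√8, which is < ϵ once |w − 8| < √8·ϵ.
Take δ = min(8, √8·ϵ). If 0 < |w − 8| < δ then w > 0 and |√w − √8| < |w − 8|/√8 < ϵ.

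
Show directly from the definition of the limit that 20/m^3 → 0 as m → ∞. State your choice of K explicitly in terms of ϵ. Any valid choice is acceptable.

K = (20/ϵ)^{1/3}

Let ϵ > 0 be given. For m ≥ 1, |20/m^3 − 0| = 20/m^3.
20/m^3 < ϵ ⇔ m^3 > 20/ϵ ⇔ m > (20/ϵ)^{1/3}.
Take K = (20/ϵ)^{1/3}. Then m > K implies 20/m^3 < ϵ.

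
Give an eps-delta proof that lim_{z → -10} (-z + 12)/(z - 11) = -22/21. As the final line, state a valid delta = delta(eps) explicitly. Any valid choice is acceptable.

delta = min(21/2, (441/2)eps)

Let eps > 0. We want delta > 0 with 0 < |z + 10| < delta ⇒ |(-z + 12)/(z - 11) + 22/21| < eps.
Combining over a common denominator, (-z + 12)/(z - 11) + 22/21 = [(-z + 12)·(-21) − 22·(z - 11)] / [(-21)·(z - 11)] = -1(z + 10) / ((-21)(z - 11)).
So |(-z + 12)/(z - 11) + 22/21| = |z + 10| / (21·|z − 11|).
Restrict delta ≤ 21/2. Then |z + 10| < 21/2 gives |z − 11| = |(z + 10) + (-21)| ≥ 21 − 21/2 = 21/2.
Hence |(-z + 12)/(z - 11) + 22/21| < |z + 10|/(21·(21/2)) = (2/441)|z + 10|, which is < eps once |z + 10| < (441/2)eps.
Take delta = min(21/2, (441/2)eps). Then 0 < |z + 10| < delta forces both bounds, so |(-z + 12)/(z - 11) + 22/21| < eps.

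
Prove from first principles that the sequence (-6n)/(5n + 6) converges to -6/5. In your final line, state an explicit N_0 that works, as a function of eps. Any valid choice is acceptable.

Let eps > 0. For n ≥ 1, |(-6n)/(5n + 6) + 6/5| = |36|/(5(5n + 6)) = 36/(5(5n + 6)).
Since 5n + 6 ≥ 5n for n ≥ 1, this is ≤ 36/(5·5n) = (36/25)/n.
So |(-6n)/(5n + 6) + 6/5| < eps whenever n > (36/25)/eps.
Take N_0 = (36/25)/eps. If n > N_0 then |(-6n)/(5n + 6) + 6/5| ≤ (36/25)/n < eps.

N_0 = (36/25)/eps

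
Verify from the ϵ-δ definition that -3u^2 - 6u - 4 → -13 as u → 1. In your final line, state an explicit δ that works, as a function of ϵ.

δ = min(1, ϵ/15)

Let ϵ > 0. We want δ > 0 such that 0 < |u − 1| < δ implies |(-3u^2 - 6u - 4) + 13| < ϵ.
(-3u^2 - 6u - 4) + 13 = -3u^2 - 6u + 9 = (u − 1)(-3u - 9).
So |(-3u^2 - 6u - 4) + 13| = |u − 1|·|-3u - 9|.
Assume first that |u − 1| < 1, so |u| < 2. Then |-3u - 9| ≤ 3·2 + 9 = 15.
Hence |(-3u^2 - 6u - 4) + 13| ≤ 15|u − 1| < ϵ provided |u − 1| < ϵ/15.
Take δ = min(1, ϵ/15). Then 0 < |u − 1| < δ gives both |u − 1| < 1 and |u − 1| < ϵ/15, so |(-3u^2 - 6u - 4) + 13| < ϵ.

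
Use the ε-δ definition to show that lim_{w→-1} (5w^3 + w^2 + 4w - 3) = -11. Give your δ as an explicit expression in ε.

δ = min(2, ε/65)

Let ε > 0. We want δ > 0 such that 0 < |w + 1| < δ implies |(5w^3 + w^2 + 4w - 3) + 11| < ε.
(5w^3 + w^2 + 4w - 3) + 11 = 5w^3 + w^2 + 4w + 8 = (w + 1)(5w^2 - 4w + 8).
So |(5w^3 + w^2 + 4w - 3) + 11| = |w + 1|·|5w^2 - 4w + 8|.
Assume first that |w + 1| < 2, so |w| < 3. Then |5w^2 - 4w + 8| ≤ 5·3^2 + 4·3 + 8 = 65.
Hence |(5w^3 + w^2 + 4w - 3) + 11| ≤ 65|w + 1| < ε provided |w + 1| < ε/65.
Choosing δ = min(2, ε/65) ensures both conditions, hence |(5w^3 + w^2 + 4w - 3) + 11| < ε.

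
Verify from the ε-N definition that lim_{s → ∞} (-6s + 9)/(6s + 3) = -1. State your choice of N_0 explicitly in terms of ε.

Let ε > 0. We seek N_0 > 0 such that s > N_0 implies |(-6s + 9)/(6s + 3) + 1| < ε.
(-6s + 9)/(6s + 3) + 1 = (6(-6s + 9) − (-6)(6s + 3)) / (6(6s + 3)) = 72/(6(6s + 3)).
For s > 0 we have 6s + 3 > 6s, so |(-6s + 9)/(6s + 3) + 1| = 72/(6(6s + 3)) < 72/(6·6s) = 2/s.
Thus |(-6s + 9)/(6s + 3) + 1| < ε whenever s > 2/ε.
Take N_0 = 2/ε. If s > N_0 then |(-6s + 9)/(6s + 3) + 1| < 2/s < ε.

N_0 = 2/ε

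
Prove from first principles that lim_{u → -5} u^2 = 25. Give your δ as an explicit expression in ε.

Let ε > 0. We seek δ > 0 with 0 < |u + 5| < δ ⇒ |u^2 − 25| < ε.
Factor: u^2 − 25 = (u + 5)(u - 5), so |u^2 − 25| = |u + 5|·|u - 5|.
Impose δ ≤ 1 so that |u| < 6; then |u - 5| ≤ 11.
Hence |u^2 − 25| ≤ 11|u + 5|, which is < ε once |u + 5| < ε/11.
Take δ = min(1, ε/11). If 0 < |u + 5| < δ then both bounds hold and |u^2 − 25| ≤ 11|u + 5| < 11·(ε/11) = ε.

δ = min(1, ε/11)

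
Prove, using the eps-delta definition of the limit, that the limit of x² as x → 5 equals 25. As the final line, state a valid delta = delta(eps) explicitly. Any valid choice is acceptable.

delta = min(2, eps/12)

Fix eps > 0. We seek delta > 0 with 0 < |x − 5| < delta ⇒ |x² − 25| < eps.
Factor: x² − 25 = (x − 5)(x + 5), so |x² − 25| = |x − 5|·|x + 5|.
Restrict delta ≤ 2. Then |x − 5| < 2 gives |x| < 7, so by the triangle inequality |x + 5| ≤ 7 + 5 = 12.
Hence |x² − 25| ≤ 12|x − 5|, which is < eps once |x − 5| < eps/12.
Take delta = min(2, eps/12). If 0 < |x − 5| < delta then both bounds hold and |x² − 25| ≤ 12|x − 5| < 12·(eps/12) = eps.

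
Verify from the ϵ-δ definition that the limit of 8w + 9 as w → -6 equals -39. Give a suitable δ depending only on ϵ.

Suppose ϵ > 0. We need δ > 0 so that 0 < |w + 6| < δ implies |(8w + 9) + 39| < ϵ.
|(8w + 9) + 39| = |8w + 48| = 8|w + 6|.
Thus it suffices that |w + 6| < ϵ/8.
Choosing δ = ϵ/8 gives |(8w + 9) + 39| = 8|w + 6| < ϵ whenever |w + 6| < δ.

δ = ϵ/8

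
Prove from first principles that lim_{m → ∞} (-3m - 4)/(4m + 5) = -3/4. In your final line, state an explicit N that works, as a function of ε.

Fix ε > 0. For m ≥ 1, |(-3m - 4)/(4m + 5) + 3/4| = |-1|/(4(4m + 5)) = 1/(4(4m + 5)).
Since 4m + 5 ≥ 4m for m ≥ 1, this is ≤ 1/(4·4m) = (1/16)/m.
So |(-3m - 4)/(4m + 5) + 3/4| < ε whenever m > (1/16)/ε.
Take N = (1/16)/ε. If m > N then |(-3m - 4)/(4m + 5) + 3/4| ≤ (1/16)/m < ε.

N = (1/16)/ε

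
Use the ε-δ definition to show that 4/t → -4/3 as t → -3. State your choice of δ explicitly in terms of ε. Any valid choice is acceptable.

δ = min(3/2, (9/8)ε)

Suppose ε > 0. We seek δ > 0 such that 0 < |t + 3| < δ implies |4/t + 4/3| < ε.
|4/t + 4/3| = 4·|-3 − t|/(3·|t|) = 4|t + 3|/(3|t|).
Require δ ≤ 3/2 so that |t| > 3 − 3/2 = 3/2, hence 3|t| > 9/2.
Then |4/t + 4/3| < 4|t + 3|/(9/2), which is < ε when |t + 3| < (9/8)ε.
Take δ = min(3/2, (9/8)ε). Then 0 < |t + 3| < δ gives both |t + 3| < 3/2 and |t + 3| < (9/8)ε, so |4/t + 4/3| < ε.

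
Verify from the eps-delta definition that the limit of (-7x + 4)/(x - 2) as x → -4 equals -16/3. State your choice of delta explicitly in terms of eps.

Let eps > 0. We want delta > 0 with 0 < |x + 4| < delta ⇒ |(-7x + 4)/(x - 2) + 16/3| < eps.
Combining over a common denominator, (-7x + 4)/(x - 2) + 16/3 = [(-7x + 4)·(-6) − 32·(x - 2)] / [(-6)·(x - 2)] = 10(x + 4) / ((-6)(x - 2)).
So |(-7x + 4)/(x - 2) + 16/3| = 10|x + 4| / (6·|x − 2|).
Restrict delta ≤ 3. Then |x + 4| < 3 gives |x − 2| = |(x + 4) + (-6)| ≥ 6 − 3 = 3.
Hence |(-7x + 4)/(x - 2) + 16/3| < 10|x + 4|/(6·3) = (5/9)|x + 4|, which is < eps once |x + 4| < (9/5)eps.
Take delta = min(3, (9/5)eps). Then 0 < |x + 4| < delta forces both bounds, so |(-7x + 4)/(x - 2) + 16/3| < eps.

delta = min(3, (9/5)eps)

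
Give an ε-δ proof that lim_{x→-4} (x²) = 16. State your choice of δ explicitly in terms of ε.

δ = min(2, ε/10)

Let ε > 0 be given. We seek δ > 0 with 0 < |x + 4| < δ ⇒ |x² − 16| < ε.
Factor: x² − 16 = (x + 4)(x - 4), so |x² − 16| = |x + 4|·|x - 4|.
Impose δ ≤ 2 so that |x| < 6; then |x - 4| ≤ 10.
Hence |x² − 16| ≤ 10|x + 4|, which is < ε once |x + 4| < ε/10.
Take δ = min(2, ε/10). If 0 < |x + 4| < δ then both bounds hold and |x² − 16| ≤ 10|x + 4| < 10·(ε/10) = ε.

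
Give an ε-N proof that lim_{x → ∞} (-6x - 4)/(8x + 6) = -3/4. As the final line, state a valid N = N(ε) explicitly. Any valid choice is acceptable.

Fix ε > 0. We seek N > 0 such that x > N implies |(-6x - 4)/(8x + 6) + 3/4| < ε.
(-6x - 4)/(8x + 6) + 3/4 = (8(-6x - 4) − (-6)(8x + 6)) / (8(8x + 6)) = 4/(8(8x + 6)).
For x > 0 we have 8x + 6 > 8x, so |(-6x - 4)/(8x + 6) + 3/4| = 4/(8(8x + 6)) < 4/(8·8x) = (1/16)/x.
Thus |(-6x - 4)/(8x + 6) + 3/4| < ε whenever x > (1/16)/ε.
Take N = (1/16)/ε. If x > N then |(-6x - 4)/(8x + 6) + 3/4| < (1/16)/x < ε.

N = (1/16)/ε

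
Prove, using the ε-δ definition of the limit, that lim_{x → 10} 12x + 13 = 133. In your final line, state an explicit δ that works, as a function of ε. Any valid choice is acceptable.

δ = ε/12

Fix ε > 0. We need δ > 0 so that 0 < |x − 10| < δ implies |(12x + 13) − 133| < ε.
Since (12x + 13) − 133 = 12(x − 10), we have |(12x + 13) − 133| = 12|x − 10|.
So 12|x − 10| < ε exactly when |x − 10| < ε/12.
Choosing δ = ε/12 gives |(12x + 13) − 133| = 12|x − 10| < ε whenever |x − 10| < δ.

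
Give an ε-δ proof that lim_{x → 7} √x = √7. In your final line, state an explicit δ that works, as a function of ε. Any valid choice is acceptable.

δ = min(7, √7·ε)

Suppose ε > 0. We want δ > 0 such that 0 < |x − 7| < δ implies |√x − √7| < ε.
Multiplying by the conjugate, |√x − √7| = |x − 7|/(√x + √7).
Restrict δ ≤ 7 so that |x − 7| < 7 forces x > 0, and then √x + √7 > √7.
Hence |√x − √7| < |x − 7|/√7, which is < ε once |x − 7| < √7·ε.
Take δ = min(7, √7·ε). If 0 < |x − 7| < δ then x > 0 and |√x − √7| < |x − 7|/√7 < ε.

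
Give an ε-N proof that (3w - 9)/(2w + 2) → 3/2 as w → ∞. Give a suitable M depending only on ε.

M = 6/ε

Let ε > 0. We seek M > 0 such that w > M implies |(3w - 9)/(2w + 2) − (3/2)| < ε.
(3w - 9)/(2w + 2) − (3/2) = (2(3w - 9) − 3(2w + 2)) / (2(2w + 2)) = -24/(2(2w + 2)).
For w > 0 we have 2w + 2 > 2w, so |(3w - 9)/(2w + 2) − (3/2)| = 24/(2(2w + 2)) < 24/(2·2w) = 6/w.
Thus |(3w - 9)/(2w + 2) − (3/2)| < ε whenever w > 6/ε.
Take M = 6/ε. If w > M then |(3w - 9)/(2w + 2) − (3/2)| < 6/w < ε.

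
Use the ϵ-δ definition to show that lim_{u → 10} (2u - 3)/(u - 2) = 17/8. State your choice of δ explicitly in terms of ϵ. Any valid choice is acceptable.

Suppose ϵ > 0. We want δ > 0 with 0 < |u − 10| < δ ⇒ |(2u - 3)/(u - 2) − (17/8)| < ϵ.
Combining over a common denominator, (2u - 3)/(u - 2) − (17/8) = [(2u - 3)·8 − 17·(u - 2)] / [8·(u - 2)] = -1(u − 10) / (8(u - 2)).
So |(2u - 3)/(u - 2) − (17/8)| = |u − 10| / (8·|u − 2|).
Restrict δ ≤ 4. Then |u − 10| < 4 gives |u − 2| = |(u − 10) + 8| ≥ 8 − 4 = 4.
Hence |(2u - 3)/(u - 2) − (17/8)| < |u − 10|/(8·4) = (1/32)|u − 10|, which is < ϵ once |u − 10| < 32ϵ.
Take δ = min(4, 32ϵ). Then 0 < |u − 10| < δ forces both bounds, so |(2u - 3)/(u - 2) − (17/8)| < ϵ.

δ = min(4, 32ϵ)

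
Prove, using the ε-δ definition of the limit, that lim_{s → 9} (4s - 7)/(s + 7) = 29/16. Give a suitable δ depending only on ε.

Let ε > 0. We want δ > 0 with 0 < |s − 9| < δ ⇒ |(4s - 7)/(s + 7) − (29/16)| < ε.
Combining over a common denominator, (4s - 7)/(s + 7) − (29/16) = [(4s - 7)·16 − 29·(s + 7)] / [16·(s + 7)] = 35(s − 9) / (16(s + 7)).
So |(4s - 7)/(s + 7) − (29/16)| = 35|s − 9| / (16·|s + 7|).
Require δ ≤ 8, so |s + 7| ≥ |16| − |s − 9| > 16 − 8 = 8.
Hence |(4s - 7)/(s + 7) − (29/16)| < 35|s − 9|/(16·8) = (35/128)|s − 9|, which is < ε once |s − 9| < (128/35)ε.
Take δ = min(8, (128/35)ε). Then 0 < |s − 9| < δ forces both bounds, so |(4s - 7)/(s + 7) − (29/16)| < ε.

δ = min(8, (128/35)ε)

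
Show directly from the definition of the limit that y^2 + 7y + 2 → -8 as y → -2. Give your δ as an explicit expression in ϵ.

Let ϵ > 0. We want δ > 0 such that 0 < |y + 2| < δ implies |(y^2 + 7y + 2) + 8| < ϵ.
(y^2 + 7y + 2) + 8 = y^2 + 7y + 10 = (y + 2)(y + 5).
So |(y^2 + 7y + 2) + 8| = |y + 2|·|y + 5|.
Assume first that |y + 2| < 2, so |y| < 4. Then |y + 5| ≤ 4 + 5 = 9.
Hence |(y^2 + 7y + 2) + 8| ≤ 9|y + 2| < ϵ provided |y + 2| < ϵ/9.
Choosing δ = min(2, ϵ/9) ensures both conditions, hence |(y^2 + 7y + 2) + 8| < ϵ.

δ = min(2, ϵ/9)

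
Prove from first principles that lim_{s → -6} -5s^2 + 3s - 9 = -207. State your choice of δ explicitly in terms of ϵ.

Let ϵ > 0. We want δ > 0 such that 0 < |s + 6| < δ implies |(-5s^2 + 3s - 9) + 207| < ϵ.
(-5s^2 + 3s - 9) + 207 = -5s^2 + 3s + 198 = (s + 6)(-5s + 33).
So |(-5s^2 + 3s - 9) + 207| = |s + 6|·|-5s + 33|.
Assume first that |s + 6| < 1, so |s| < 7. Then |-5s + 33| ≤ 5·7 + 33 = 68.
Hence |(-5s^2 + 3s - 9) + 207| ≤ 68|s + 6| < ϵ provided |s + 6| < ϵ/68.
Take δ = min(1, ϵ/68). Then 0 < |s + 6| < δ gives both |s + 6| < 1 and |s + 6| < ϵ/68, so |(-5s^2 + 3s - 9) + 207| < ϵ.

δ = min(1, ϵ/68)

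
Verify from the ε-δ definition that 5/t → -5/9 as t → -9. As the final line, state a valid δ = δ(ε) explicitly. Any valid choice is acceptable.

δ = min(9/2, (81/10)ε)

Let ε > 0 be given. We seek δ > 0 such that 0 < |t + 9| < δ implies |5/t + 5/9| < ε.
|5/t + 5/9| = 5·|-9 − t|/(9·|t|) = 5|t + 9|/(9|t|).
Restrict δ ≤ 9/2. Then |t + 9| < 9/2 gives |t| > 9/2, so 9|t| > 81/2.
Then |5/t + 5/9| < 5|t + 9|/(81/2), which is < ε when |t + 9| < (81/10)ε.
Take δ = min(9/2, (81/10)ε). Then 0 < |t + 9| < δ gives both |t + 9| < 9/2 and |t + 9| < (81/10)ε, so |5/t + 5/9| < ε.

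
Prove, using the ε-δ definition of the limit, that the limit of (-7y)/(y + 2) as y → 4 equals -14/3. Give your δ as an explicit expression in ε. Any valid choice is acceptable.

Fix ε > 0. We want δ > 0 with 0 < |y − 4| < δ ⇒ |(-7y)/(y + 2) + 14/3| < ε.
Combining over a common denominator, (-7y)/(y + 2) + 14/3 = [(-7y)·6 − (-28)·(y + 2)] / [6·(y + 2)] = -14(y − 4) / (6(y + 2)).
So |(-7y)/(y + 2) + 14/3| = 14|y − 4| / (6·|y + 2|).
Require δ ≤ 3, so |y + 2| ≥ |6| − |y − 4| > 6 − 3 = 3.
Hence |(-7y)/(y + 2) + 14/3| < 14|y − 4|/(6·3) = (7/9)|y − 4|, which is < ε once |y − 4| < (9/7)ε.
Take δ = min(3, (9/7)ε). Then 0 < |y − 4| < δ forces both bounds, so |(-7y)/(y + 2) + 14/3| < ε.

δ = min(3, (9/7)ε)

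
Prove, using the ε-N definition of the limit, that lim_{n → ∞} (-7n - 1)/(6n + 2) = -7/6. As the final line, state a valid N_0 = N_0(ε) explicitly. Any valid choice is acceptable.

N_0 = (2/9)/ε

Suppose ε > 0. For n ≥ 1, |(-7n - 1)/(6n + 2) + 7/6| = |8|/(6(6n + 2)) = 8/(6(6n + 2)).
Since 6n + 2 ≥ 6n for n ≥ 1, this is ≤ 8/(6·6n) = (2/9)/n.
So |(-7n - 1)/(6n + 2) + 7/6| < ε whenever n > (2/9)/ε.
Take N_0 = (2/9)/ε. If n > N_0 then |(-7n - 1)/(6n + 2) + 7/6| ≤ (2/9)/n < ε.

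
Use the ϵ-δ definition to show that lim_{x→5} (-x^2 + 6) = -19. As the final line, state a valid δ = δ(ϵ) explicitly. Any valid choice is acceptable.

δ = min(1, ϵ/11)

Fix ϵ > 0. We want δ > 0 such that 0 < |x − 5| < δ implies |(-x^2 + 6) + 19| < ϵ.
(-x^2 + 6) + 19 = -x^2 + 25 = (x − 5)(-x - 5).
So |(-x^2 + 6) + 19| = |x − 5|·|-x - 5|.
Require δ ≤ 1. Then |x − 5| < 1 gives |x| < 6, and by the triangle inequality |-x - 5| ≤ 6 + 5 = 11.
Hence |(-x^2 + 6) + 19| ≤ 11|x − 5| < ϵ provided |x − 5| < ϵ/11.
Take δ = min(1, ϵ/11). Then 0 < |x − 5| < δ gives both |x − 5| < 1 and |x − 5| < ϵ/11, so |(-x^2 + 6) + 19| < ϵ.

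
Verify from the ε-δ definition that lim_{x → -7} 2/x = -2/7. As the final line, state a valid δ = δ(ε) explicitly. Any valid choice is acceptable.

Suppose ε > 0. We seek δ > 0 such that 0 < |x + 7| < δ implies |2/x + 2/7| < ε.
|2/x + 2/7| = 2·|-7 − x|/(7·|x|) = 2|x + 7|/(7|x|).
Require δ ≤ 7/2 so that |x| > 7 − 7/2 = 7/2, hence 7|x| > 49/2.
Then |2/x + 2/7| < 2|x + 7|/(49/2), which is < ε when |x + 7| < (49/4)ε.
Take δ = min(7/2, (49/4)ε). Then 0 < |x + 7| < δ gives both |x + 7| < 7/2 and |x + 7| < (49/4)ε, so |2/x + 2/7| < ε.

δ = min(7/2, (49/4)ε)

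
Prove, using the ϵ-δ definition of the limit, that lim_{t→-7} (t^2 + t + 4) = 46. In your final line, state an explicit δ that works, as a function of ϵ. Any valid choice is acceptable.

Let ϵ > 0 be given. We want δ > 0 such that 0 < |t + 7| < δ implies |(t^2 + t + 4) − 46| < ϵ.
(t^2 + t + 4) − 46 = t^2 + t - 42 = (t + 7)(t - 6).
So |(t^2 + t + 4) − 46| = |t + 7|·|t - 6|.
Require δ ≤ 1. Then |t + 7| < 1 gives |t| < 8, and by the triangle inequality |t - 6| ≤ 8 + 6 = 14.
Hence |(t^2 + t + 4) − 46| ≤ 14|t + 7| < ϵ provided |t + 7| < ϵ/14.
Choosing δ = min(1, ϵ/14) ensures both conditions, hence |(t^2 + t + 4) − 46| < ϵ.

δ = min(1, ϵ/14)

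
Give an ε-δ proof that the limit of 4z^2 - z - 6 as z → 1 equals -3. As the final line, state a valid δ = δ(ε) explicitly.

Fix ε > 0. We want δ > 0 such that 0 < |z − 1| < δ implies |(4z^2 - z - 6) + 3| < ε.
(4z^2 - z - 6) + 3 = 4z^2 - z - 3 = (z − 1)(4z + 3).
So |(4z^2 - z - 6) + 3| = |z − 1|·|4z + 3|.
Assume first that |z − 1| < 2, so |z| < 3. Then |4z + 3| ≤ 4·3 + 3 = 15.
Hence |(4z^2 - z - 6) + 3| ≤ 15|z − 1| < ε provided |z − 1| < ε/15.
Choosing δ = min(2, ε/15) ensures both conditions, hence |(4z^2 - z - 6) + 3| < ε.

δ = min(2, ε/15)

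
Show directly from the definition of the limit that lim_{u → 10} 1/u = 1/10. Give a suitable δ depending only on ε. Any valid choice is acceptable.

Let ε > 0. We seek δ > 0 such that 0 < |u − 10| < δ implies |1/u − (1/10)| < ε.
|1/u − (1/10)| = |10 − u|/(10·|u|) = |u − 10|/(10|u|).
Require δ ≤ 5 so that |u| > 10 − 5 = 5, hence 10|u| > 50.
Then |1/u − (1/10)| < |u − 10|/50, which is < ε when |u − 10| < 50ε.
Take δ = min(5, 50ε). Then 0 < |u − 10| < δ gives both |u − 10| < 5 and |u − 10| < 50ε, so |1/u − (1/10)| < ε.

δ = min(5, 50ε)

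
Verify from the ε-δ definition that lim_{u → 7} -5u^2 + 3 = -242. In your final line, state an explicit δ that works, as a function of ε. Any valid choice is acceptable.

δ = min(2, ε/80)

Fix ε > 0. We want δ > 0 such that 0 < |u − 7| < δ implies |(-5u^2 + 3) + 242| < ε.
(-5u^2 + 3) + 242 = -5u^2 + 245 = (u − 7)(-5u - 35).
So |(-5u^2 + 3) + 242| = |u − 7|·|-5u - 35|.
Assume first that |u − 7| < 2, so |u| < 9. Then |-5u - 35| ≤ 5·9 + 35 = 80.
Hence |(-5u^2 + 3) + 242| ≤ 80|u − 7| < ε provided |u − 7| < ε/80.
Take δ = min(2, ε/80). Then 0 < |u − 7| < δ gives both |u − 7| < 2 and |u − 7| < ε/80, so |(-5u^2 + 3) + 242| < ε.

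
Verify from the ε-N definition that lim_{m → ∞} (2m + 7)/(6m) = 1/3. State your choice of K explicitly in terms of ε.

K = (7/6)/ε

Let ε > 0 be given. For m ≥ 1, |(2m + 7)/(6m) − (1/3)| = |42|/(6(6m)) = 42/(6(6m)).
Since 6m ≥ 6m for m ≥ 1, this is ≤ 42/(6·6m) = (7/6)/m.
So |(2m + 7)/(6m) − (1/3)| < ε whenever m > (7/6)/ε.
Take K = (7/6)/ε. If m > K then |(2m + 7)/(6m) − (1/3)| ≤ (7/6)/m < ε.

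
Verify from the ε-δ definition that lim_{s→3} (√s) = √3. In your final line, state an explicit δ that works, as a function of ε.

δ = min(3, √3·ε)

Suppose ε > 0. We want δ > 0 such that 0 < |s − 3| < δ implies |√s − √3| < ε.
Multiplying by the conjugate, |√s − √3| = |s − 3|/(√s + √3).
Restrict δ ≤ 3 so that |s − 3| < 3 forces s > 0, and then √s + √3 > √3.
Hence |√s − √3| < |s − 3|/√3, which is < ε once |s − 3| < √3·ε.
Take δ = min(3, √3·ε). If 0 < |s − 3| < δ then s > 0 and |√s − √3| < |s − 3|/√3 < ε.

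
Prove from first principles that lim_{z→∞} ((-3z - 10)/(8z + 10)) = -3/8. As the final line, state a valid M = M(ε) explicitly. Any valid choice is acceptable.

Suppose ε > 0. We seek M > 0 such that z > M implies |(-3z - 10)/(8z + 10) + 3/8| < ε.
(-3z - 10)/(8z + 10) + 3/8 = (8(-3z - 10) − (-3)(8z + 10)) / (8(8z + 10)) = -50/(8(8z + 10)).
For z > 0 we have 8z + 10 > 8z, so |(-3z - 10)/(8z + 10) + 3/8| = 50/(8(8z + 10)) < 50/(8·8z) = (25/32)/z.
Thus |(-3z - 10)/(8z + 10) + 3/8| < ε whenever z > (25/32)/ε.
Take M = (25/32)/ε. If z > M then |(-3z - 10)/(8z + 10) + 3/8| < (25/32)/z < ε.

M = (25/32)/ε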